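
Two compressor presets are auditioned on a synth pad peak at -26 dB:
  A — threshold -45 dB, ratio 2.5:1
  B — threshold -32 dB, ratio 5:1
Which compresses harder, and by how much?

A, by 6.6 dB

A: GR = 19 − 19/2.5 = 11.4 dB.
B: GR = 6 − 6/5 = 4.8 dB.
A reduces 6.6 dB more.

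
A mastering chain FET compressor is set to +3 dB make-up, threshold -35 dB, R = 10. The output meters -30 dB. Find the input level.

-15 dB

Remove make-up: -30 − 3 = -33 dB.
The compressed level sits -33 − (-35) = 2 dB over threshold.
Undo the ratio: input overshoot = 2 × 10 = 20 dB, giving input = -15 dB.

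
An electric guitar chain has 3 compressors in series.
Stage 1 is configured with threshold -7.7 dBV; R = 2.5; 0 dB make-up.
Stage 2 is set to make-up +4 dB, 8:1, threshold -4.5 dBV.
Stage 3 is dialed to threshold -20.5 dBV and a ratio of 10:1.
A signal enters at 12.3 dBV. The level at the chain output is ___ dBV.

-18.44 dBV

Stage 1: 20 dB above -7.7 dBV, reduced 2.5:1 to 8 dB above → 0.3 dBV.
Stage 2: overshoot 4.8 dB → 4.8/8 = 0.6 dB → -3.9 dBV; +4 dB make-up → 0.1 dBV.
Stage 3: 20.6 dB above -20.5 dBV, reduced 10:1 to 2.06 dB above → -18.44 dBV.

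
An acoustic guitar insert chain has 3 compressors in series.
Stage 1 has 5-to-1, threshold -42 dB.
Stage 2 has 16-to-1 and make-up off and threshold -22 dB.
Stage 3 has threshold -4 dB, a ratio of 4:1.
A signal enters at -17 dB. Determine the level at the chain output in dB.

Stage 1: -17 dB is 25 dB over -42 dB; at 5:1 that becomes 5 dB over, giving -37 dB.
Stage 2: -37 dB is at or below the -22 dB threshold — no compression; output -37 dB.
Stage 3: -37 dB is at or below the -4 dB threshold — no compression; output -37 dB.

-37 dB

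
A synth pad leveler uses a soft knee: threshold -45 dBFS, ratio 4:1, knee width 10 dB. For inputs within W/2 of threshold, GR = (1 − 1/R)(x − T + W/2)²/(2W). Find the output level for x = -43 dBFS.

-44.8375 dBFS

x − T + W/2 = -43 − (-45) + 5 = 7.
GR = (1 − 1/4) × 7² / 20 = 0.75 × 49 / 20 = 1.8375 dB.
Output = -43 − 1.8375 = -44.8375 dBFS.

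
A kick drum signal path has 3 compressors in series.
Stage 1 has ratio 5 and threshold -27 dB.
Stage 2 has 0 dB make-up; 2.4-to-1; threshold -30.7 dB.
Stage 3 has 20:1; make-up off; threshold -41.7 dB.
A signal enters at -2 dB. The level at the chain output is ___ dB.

Stage 1: overshoot 25 dB → 25/5 = 5 dB → -22 dB.
Stage 2: 8.7 dB above -30.7 dB, reduced 2.4:1 to 3.625 dB above → -27.075 dB.
Stage 3: -27.075 dB is 14.625 dB over -41.7 dB; at 20:1 that becomes 0.73125 dB over, giving -40.96875 dB.

-40.96875 dB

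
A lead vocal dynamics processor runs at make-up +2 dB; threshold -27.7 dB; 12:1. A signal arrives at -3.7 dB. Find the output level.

-3.7 dB sits 24 dB over threshold.
At 12:1 the overshoot is divided by 12, leaving 2 dB above threshold.
Output = -27.7 + 2 = -25.7 dB; make-up adds 2 dB, giving -23.7 dB.

-23.7 dB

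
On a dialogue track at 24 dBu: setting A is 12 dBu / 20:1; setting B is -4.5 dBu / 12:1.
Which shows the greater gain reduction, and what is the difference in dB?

A: GR = 12 − 12/20 = 11.4 dB.
B: GR = 28.5 − 28.5/12 = 26.125 dB.
Difference: 14.725 dB in favour of B.

B, by 14.725 dB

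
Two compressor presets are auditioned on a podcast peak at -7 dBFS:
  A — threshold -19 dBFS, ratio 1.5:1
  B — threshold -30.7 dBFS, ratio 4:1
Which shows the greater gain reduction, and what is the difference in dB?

A: overshoot 12 dB → output overshoot 8 dB → GR 4 dB.
B: overshoot 23.7 dB → output overshoot 5.925 dB → GR 17.775 dB.
B applies 13.775 dB more gain reduction.

B, by 13.775 dB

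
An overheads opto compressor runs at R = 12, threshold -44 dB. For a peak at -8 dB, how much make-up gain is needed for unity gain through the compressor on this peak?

The peak compresses to -44 + 36/12 = -41 dB.
To reach -8 dB requires -8 − (-41) = 33 dB of make-up.

33 dB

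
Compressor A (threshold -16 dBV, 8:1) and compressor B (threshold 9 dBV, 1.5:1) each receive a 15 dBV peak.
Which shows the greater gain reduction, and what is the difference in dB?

A, by 25.125 dB

A: 31 dB over, compressed to 3.875 dB over, so 27.125 dB of GR.
B: 6 dB over, compressed to 4 dB over, so 2 dB of GR.
A reduces 25.125 dB more.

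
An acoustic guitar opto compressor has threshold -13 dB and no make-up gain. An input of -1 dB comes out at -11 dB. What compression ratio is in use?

Input overshoot = -1 − (-13) = 12 dB; output overshoot = -11 − (-13) = 2 dB.
Ratio = 12 / 2 = 6.

6:1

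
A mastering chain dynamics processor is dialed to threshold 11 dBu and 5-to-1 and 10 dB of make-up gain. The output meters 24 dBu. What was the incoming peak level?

26 dBu

Before make-up, the level was 24 − 10 = 14 dBu.
That's 3 dB above the 11 dBu threshold.
Input overshoot = R × output overshoot = 15 dB → input = 11 + 15 = 26 dBu.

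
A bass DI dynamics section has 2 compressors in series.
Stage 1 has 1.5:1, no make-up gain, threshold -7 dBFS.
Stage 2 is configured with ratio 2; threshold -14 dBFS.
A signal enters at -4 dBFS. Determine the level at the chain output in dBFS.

Stage 1: 3 dB above -7 dBFS, reduced 1.5:1 to 2 dB above → -5 dBFS.
Stage 2: 9 dB above -14 dBFS, reduced 2:1 to 4.5 dB above → -9.5 dBFS.

-9.5 dBFS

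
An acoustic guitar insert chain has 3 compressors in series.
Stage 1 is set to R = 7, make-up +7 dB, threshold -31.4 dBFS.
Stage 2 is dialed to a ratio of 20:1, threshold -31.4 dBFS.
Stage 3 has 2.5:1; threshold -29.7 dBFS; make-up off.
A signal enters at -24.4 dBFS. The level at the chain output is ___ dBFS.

-31 dBFS

Stage 1: overshoot 7 dB → 7/7 = 1 dB → -30.4 dBFS; +7 dB make-up → -23.4 dBFS.
Stage 2: 8 dB above -31.4 dBFS, reduced 20:1 to 0.4 dB above → -31 dBFS.
Stage 3: -31 dBFS is at or below the -29.7 dBFS threshold — no compression; output -31 dBFS.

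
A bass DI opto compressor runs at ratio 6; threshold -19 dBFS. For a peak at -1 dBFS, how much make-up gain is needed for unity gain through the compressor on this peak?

15 dB

The peak compresses to -19 + 18/6 = -16 dBFS.
To reach -1 dBFS requires -1 − (-16) = 15 dB of make-up.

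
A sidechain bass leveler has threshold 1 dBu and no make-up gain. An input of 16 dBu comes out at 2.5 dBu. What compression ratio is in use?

Input overshoot = 16 − 1 = 15 dB; output overshoot = 2.5 − 1 = 1.5 dB.
Ratio = 15 / 1.5 = 10.

10:1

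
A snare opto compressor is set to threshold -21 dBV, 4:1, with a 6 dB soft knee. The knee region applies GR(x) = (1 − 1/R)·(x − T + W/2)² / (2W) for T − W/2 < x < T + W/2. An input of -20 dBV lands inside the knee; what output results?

-21 dBV

x − T + W/2 = -20 − (-21) + 3 = 4.
GR = (1 − 1/4) × 4² / 12 = 0.75 × 16 / 12 = 1 dB.
Output = -20 − 1 = -21 dBV.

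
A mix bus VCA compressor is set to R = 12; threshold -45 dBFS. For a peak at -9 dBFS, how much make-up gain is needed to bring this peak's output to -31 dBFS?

11 dB

Without make-up, output = threshold + overshoot/12 = -45 + 3 = -42 dBFS.
Gap to target: 11 dB.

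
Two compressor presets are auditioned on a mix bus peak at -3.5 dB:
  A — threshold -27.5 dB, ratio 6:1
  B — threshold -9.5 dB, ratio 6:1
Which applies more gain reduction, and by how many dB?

A: overshoot 24 dB → output overshoot 4 dB → GR 20 dB.
B: overshoot 6 dB → output overshoot 1 dB → GR 5 dB.
Difference: 15 dB in favour of A.

A, by 15 dB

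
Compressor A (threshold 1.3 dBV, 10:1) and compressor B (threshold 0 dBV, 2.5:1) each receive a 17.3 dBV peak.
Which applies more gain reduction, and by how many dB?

A, by 4.02 dB

A: 16 dB over, compressed to 1.6 dB over, so 14.4 dB of GR.
B: 17.3 dB over, compressed to 6.92 dB over, so 10.38 dB of GR.
A reduces 4.02 dB more.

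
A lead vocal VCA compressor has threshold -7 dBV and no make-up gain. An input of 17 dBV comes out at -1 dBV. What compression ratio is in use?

4:1

Input overshoot = 17 − (-7) = 24 dB; output overshoot = -1 − (-7) = 6 dB.
Ratio = 24 / 6 = 4.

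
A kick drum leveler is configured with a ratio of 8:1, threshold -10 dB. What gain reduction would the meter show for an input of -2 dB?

7 dB

Overshoot = -2 − (-10) = 8 dB.
At 8:1, output sits 8/8 = 1 dB above threshold.
Gain reduction = 8 − 1 = 7 dB.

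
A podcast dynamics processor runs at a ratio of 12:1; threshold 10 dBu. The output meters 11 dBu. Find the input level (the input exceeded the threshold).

The compressed level sits 11 − 10 = 1 dB over threshold.
Input overshoot = R × output overshoot = 12 dB → input = 10 + 12 = 22 dBu.

22 dBu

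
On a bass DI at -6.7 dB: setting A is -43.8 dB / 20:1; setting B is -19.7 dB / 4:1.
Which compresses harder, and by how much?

A, by 25.495 dB

A: 37.1 dB over, compressed to 1.855 dB over, so 35.245 dB of GR.
B: 13 dB over, compressed to 3.25 dB over, so 9.75 dB of GR.
A reduces 25.495 dB more.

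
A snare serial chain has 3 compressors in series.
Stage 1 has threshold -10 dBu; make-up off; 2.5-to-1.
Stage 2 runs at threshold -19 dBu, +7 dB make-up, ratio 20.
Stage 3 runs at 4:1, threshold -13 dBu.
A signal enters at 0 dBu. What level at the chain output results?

-12.5875 dBu

Stage 1: 10 dB above -10 dBu, reduced 2.5:1 to 4 dB above → -6 dBu.
Stage 2: 13 dB above -19 dBu, reduced 20:1 to 0.65 dB above → -18.35 dBu; +7 dB make-up → -11.35 dBu.
Stage 3: overshoot 1.65 dB → 1.65/4 = 0.4125 dB → -12.5875 dBu.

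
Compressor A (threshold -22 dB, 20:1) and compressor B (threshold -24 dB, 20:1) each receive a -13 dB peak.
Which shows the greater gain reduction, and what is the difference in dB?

B, by 1.9 dB

A: overshoot 9 dB → output overshoot 0.45 dB → GR 8.55 dB.
B: overshoot 11 dB → output overshoot 0.55 dB → GR 10.45 dB.
Difference: 1.9 dB in favour of B.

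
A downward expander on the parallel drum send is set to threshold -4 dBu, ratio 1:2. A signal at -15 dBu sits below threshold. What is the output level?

Undershoot = (-4) − (-15) = 11 dB.
At 1:2, that expands to 22 dB under threshold.
Output = -4 − 22 = -26 dBu.

-26 dBu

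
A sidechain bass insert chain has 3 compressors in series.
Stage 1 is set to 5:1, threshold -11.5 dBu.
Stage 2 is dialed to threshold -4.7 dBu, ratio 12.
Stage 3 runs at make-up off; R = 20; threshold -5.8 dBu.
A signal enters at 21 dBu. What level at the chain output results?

-5.76 dBu

Stage 1: 21 dBu is 32.5 dB over -11.5 dBu; at 5:1 that becomes 6.5 dB over, giving -5 dBu.
Stage 2: -5 dBu is at or below the -4.7 dBu threshold — no compression; output -5 dBu.
Stage 3: overshoot 0.8 dB → 0.8/20 = 0.04 dB → -5.76 dBu.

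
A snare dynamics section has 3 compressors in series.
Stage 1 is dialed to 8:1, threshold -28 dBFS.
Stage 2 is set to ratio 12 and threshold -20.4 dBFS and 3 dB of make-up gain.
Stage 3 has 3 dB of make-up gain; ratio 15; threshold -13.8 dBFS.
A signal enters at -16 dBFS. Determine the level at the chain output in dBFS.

Stage 1: 12 dB above -28 dBFS, reduced 8:1 to 1.5 dB above → -26.5 dBFS.
Stage 2: -26.5 dBFS ≤ -20.4 dBFS, so stage 2 doesn't engage; make-up brings it to -23.5 dBFS.
Stage 3: below threshold (-23.5 ≤ -13.8); passes unchanged; make-up brings it to -20.5 dBFS.

-20.5 dBFS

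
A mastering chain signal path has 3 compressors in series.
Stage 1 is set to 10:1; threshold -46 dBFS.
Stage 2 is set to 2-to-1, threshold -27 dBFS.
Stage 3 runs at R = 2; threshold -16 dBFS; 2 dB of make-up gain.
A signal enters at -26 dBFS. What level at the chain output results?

-42 dBFS

Stage 1: -26 dBFS is 20 dB over -46 dBFS; at 10:1 that becomes 2 dB over, giving -44 dBFS.
Stage 2: -44 dBFS ≤ -27 dBFS, so stage 2 doesn't engage; output -44 dBFS.
Stage 3: -44 dBFS is at or below the -16 dBFS threshold — no compression; make-up brings it to -42 dBFS.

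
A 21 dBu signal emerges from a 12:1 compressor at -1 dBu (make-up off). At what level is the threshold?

Let T be the threshold. Output overshoot = (input overshoot)/R, so -1 − T = (21 − T)/12.
12·(-1 − T) = 21 − T → 11·T = -12 − 21 = -33.
T = -33/11 = -3 dBu.

-3 dBu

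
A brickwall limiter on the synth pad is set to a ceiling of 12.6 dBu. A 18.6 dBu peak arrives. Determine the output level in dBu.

12.6 dBu

A brickwall limiter is an ∞:1 compressor: any input above the ceiling is clamped to 12.6 dBu.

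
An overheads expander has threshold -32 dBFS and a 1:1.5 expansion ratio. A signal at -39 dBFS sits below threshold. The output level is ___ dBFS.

Undershoot = (-32) − (-39) = 7 dB.
At 1:1.5, that expands to 10.5 dB under threshold.
Output = -32 − 10.5 = -42.5 dBFS.

-42.5 dBFS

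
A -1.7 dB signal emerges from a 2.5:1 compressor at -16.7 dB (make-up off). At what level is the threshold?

-26.7 dB

Let T be the threshold. Output overshoot = (input overshoot)/R, so -16.7 − T = (-1.7 − T)/2.5.
2.5·(-16.7 − T) = -1.7 − T → 1.5·T = -41.75 − (-1.7) = -40.05.
T = -40.05/1.5 = -26.7 dB.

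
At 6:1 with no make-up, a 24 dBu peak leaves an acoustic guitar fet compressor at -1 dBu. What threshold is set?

-6 dBu

Gain reduction = 24 − (-1) = 25 dB; output overshoot = GR / (R − 1) = 25 / 5 = 5 dB.
Threshold = output − output overshoot = -1 − 5 = -6 dBu.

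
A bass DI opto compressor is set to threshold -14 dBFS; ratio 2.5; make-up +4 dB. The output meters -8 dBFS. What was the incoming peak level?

-9 dBFS

Remove make-up: -8 − 4 = -12 dBFS.
The compressed level sits -12 − (-14) = 2 dB over threshold.
Input overshoot = R × output overshoot = 5 dB → input = -14 + 5 = -9 dBFS.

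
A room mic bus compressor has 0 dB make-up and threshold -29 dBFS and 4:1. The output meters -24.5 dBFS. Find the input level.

Post-compression overshoot = -24.5 − (-29) = 4.5 dB.
Input overshoot = R × output overshoot = 18 dB → input = -29 + 18 = -11 dBFS.

-11 dBFS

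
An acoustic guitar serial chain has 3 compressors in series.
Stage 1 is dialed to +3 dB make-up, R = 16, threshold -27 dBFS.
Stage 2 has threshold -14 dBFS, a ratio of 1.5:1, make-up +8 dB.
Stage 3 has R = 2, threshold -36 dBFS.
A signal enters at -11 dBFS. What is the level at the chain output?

-25.5 dBFS

Stage 1: overshoot 16 dB → 16/16 = 1 dB → -26 dBFS; +3 dB make-up → -23 dBFS.
Stage 2: -23 dBFS is at or below the -14 dBFS threshold — no compression; make-up brings it to -15 dBFS.
Stage 3: 21 dB above -36 dBFS, reduced 2:1 to 10.5 dB above → -25.5 dBFS.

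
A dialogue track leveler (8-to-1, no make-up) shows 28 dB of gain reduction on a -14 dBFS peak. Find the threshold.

Gain reduction = -14 − (-42) = 28 dB; output overshoot = GR / (R − 1) = 28 / 7 = 4 dB.
Threshold = output − output overshoot = -42 − 4 = -46 dBFS.

-46 dBFS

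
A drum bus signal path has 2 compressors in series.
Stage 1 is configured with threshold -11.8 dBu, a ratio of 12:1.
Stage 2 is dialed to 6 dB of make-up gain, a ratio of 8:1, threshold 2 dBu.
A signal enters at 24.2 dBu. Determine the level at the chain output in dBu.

Stage 1: 24.2 dBu is 36 dB over -11.8 dBu; at 12:1 that becomes 3 dB over, giving -8.8 dBu.
Stage 2: -8.8 dBu ≤ 2 dBu, so stage 2 doesn't engage; make-up brings it to -2.8 dBu.

-2.8 dBu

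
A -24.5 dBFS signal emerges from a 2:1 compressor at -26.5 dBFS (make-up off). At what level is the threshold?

Gain reduction = -24.5 − (-26.5) = 2 dB; output overshoot = GR / (R − 1) = 2 / 1 = 2 dB.
Threshold = output − output overshoot = -26.5 − 2 = -28.5 dBFS.

-28.5 dBFS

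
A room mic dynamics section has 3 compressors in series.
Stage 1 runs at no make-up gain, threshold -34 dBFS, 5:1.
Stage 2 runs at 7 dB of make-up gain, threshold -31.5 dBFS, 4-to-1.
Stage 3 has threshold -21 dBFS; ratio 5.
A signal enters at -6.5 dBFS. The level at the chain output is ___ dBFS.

Stage 1: overshoot 27.5 dB → 27.5/5 = 5.5 dB → -28.5 dBFS.
Stage 2: 3 dB above -31.5 dBFS, reduced 4:1 to 0.75 dB above → -30.75 dBFS; +7 dB make-up → -23.75 dBFS.
Stage 3: -23.75 dBFS ≤ -21 dBFS, so stage 3 doesn't engage; output -23.75 dBFS.

-23.75 dBFS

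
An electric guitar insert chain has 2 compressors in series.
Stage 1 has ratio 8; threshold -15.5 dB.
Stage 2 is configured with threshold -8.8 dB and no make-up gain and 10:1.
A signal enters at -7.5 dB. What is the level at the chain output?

Stage 1: overshoot 8 dB → 8/8 = 1 dB → -14.5 dB.
Stage 2: below threshold (-14.5 ≤ -8.8); passes unchanged; output -14.5 dB.

-14.5 dB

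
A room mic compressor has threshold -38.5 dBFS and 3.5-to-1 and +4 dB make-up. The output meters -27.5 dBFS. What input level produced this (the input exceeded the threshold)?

Before make-up, the level was -27.5 − 4 = -31.5 dBFS.
The compressed level sits -31.5 − (-38.5) = 7 dB over threshold.
Before 3.5:1 compression the overshoot was 7 × 3.5 = 24.5 dB, so input = -38.5 + 24.5 = -14 dBFS.

-14 dBFS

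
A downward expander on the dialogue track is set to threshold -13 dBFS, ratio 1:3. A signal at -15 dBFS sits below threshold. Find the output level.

Undershoot = (-13) − (-15) = 2 dB.
At 1:3, that expands to 6 dB under threshold.
Output = -13 − 6 = -19 dBFS.

-19 dBFS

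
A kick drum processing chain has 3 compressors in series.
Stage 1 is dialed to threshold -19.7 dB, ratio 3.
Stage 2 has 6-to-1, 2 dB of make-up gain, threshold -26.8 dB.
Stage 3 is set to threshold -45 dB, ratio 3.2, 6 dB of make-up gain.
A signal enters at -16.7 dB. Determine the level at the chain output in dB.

Stage 1: 3 dB above -19.7 dB, reduced 3:1 to 1 dB above → -18.7 dB.
Stage 2: -18.7 dB is 8.1 dB over -26.8 dB; at 6:1 that becomes 1.35 dB over, giving -25.45 dB; +2 dB make-up → -23.45 dB.
Stage 3: -23.45 dB is 21.55 dB over -45 dB; at 3.2:1 that becomes 6.734375 dB over, giving -38.265625 dB; +6 dB make-up → -32.265625 dB.

-32.265625 dB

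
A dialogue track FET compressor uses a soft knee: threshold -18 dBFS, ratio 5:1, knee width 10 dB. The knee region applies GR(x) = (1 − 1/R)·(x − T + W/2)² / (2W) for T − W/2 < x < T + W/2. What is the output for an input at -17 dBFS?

-18.44 dBFS

x − T + W/2 = -17 − (-18) + 5 = 6.
GR = (1 − 1/5) × 6² / 20 = 0.8 × 36 / 20 = 1.44 dB.
Output = -17 − 1.44 = -18.44 dBFS.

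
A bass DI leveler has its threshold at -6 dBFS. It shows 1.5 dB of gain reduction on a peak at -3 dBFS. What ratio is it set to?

Input overshoot = -3 − (-6) = 3 dB.
Output overshoot = 3 − 1.5 = 1.5 dB.
Ratio = input overshoot / output overshoot = 3 / 1.5 = 2.

2:1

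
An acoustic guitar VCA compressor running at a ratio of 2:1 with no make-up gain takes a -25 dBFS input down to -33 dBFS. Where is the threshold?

Input is 16 dB above T (since output overshoot × R = input overshoot: (-33 − T)·2 = -25 − T gives T = -41 dBFS).
Check: -41 + (-25 − (-41))/2 = -41 + 8 = -33 dBFS. ✓

-41 dBFS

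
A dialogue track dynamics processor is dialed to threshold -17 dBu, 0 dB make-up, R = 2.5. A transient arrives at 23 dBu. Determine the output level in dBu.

Overshoot: 23 − (-17) = 40 dB.
At 2.5:1 the overshoot is divided by 2.5, leaving 16 dB above threshold.
Output = -17 + 16 = -1 dBu.

-1 dBu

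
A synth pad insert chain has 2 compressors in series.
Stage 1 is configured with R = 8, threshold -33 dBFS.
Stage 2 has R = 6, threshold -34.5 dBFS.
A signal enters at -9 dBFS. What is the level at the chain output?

-33.75 dBFS

Stage 1: overshoot 24 dB → 24/8 = 3 dB → -30 dBFS.
Stage 2: overshoot 4.5 dB → 4.5/6 = 0.75 dB → -33.75 dBFS.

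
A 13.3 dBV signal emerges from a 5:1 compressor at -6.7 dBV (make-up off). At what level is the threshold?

-11.7 dBV

Gain reduction = 13.3 − (-6.7) = 20 dB; output overshoot = GR / (R − 1) = 20 / 4 = 5 dB.
Threshold = output − output overshoot = -6.7 − 5 = -11.7 dBV.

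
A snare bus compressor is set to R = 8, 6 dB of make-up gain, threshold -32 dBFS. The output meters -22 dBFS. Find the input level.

Stripping the +6 dB make-up gives -28 dBFS at the gain stage.
The compressed level sits -28 − (-32) = 4 dB over threshold.
Input overshoot = R × output overshoot = 32 dB → input = -32 + 32 = 0 dBFS.

0 dBFS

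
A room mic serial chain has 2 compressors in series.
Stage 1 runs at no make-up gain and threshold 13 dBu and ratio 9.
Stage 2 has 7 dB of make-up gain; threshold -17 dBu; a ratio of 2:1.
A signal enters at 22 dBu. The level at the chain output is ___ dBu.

Stage 1: 22 dBu is 9 dB over 13 dBu; at 9:1 that becomes 1 dB over, giving 14 dBu.
Stage 2: overshoot 31 dB → 31/2 = 15.5 dB → -1.5 dBu; +7 dB make-up → 5.5 dBu.

5.5 dBu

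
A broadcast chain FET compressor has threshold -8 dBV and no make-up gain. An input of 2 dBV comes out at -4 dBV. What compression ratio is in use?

2.5:1

Input overshoot = 2 − (-8) = 10 dB; output overshoot = -4 − (-8) = 4 dB.
Ratio = 10 / 4 = 2.5.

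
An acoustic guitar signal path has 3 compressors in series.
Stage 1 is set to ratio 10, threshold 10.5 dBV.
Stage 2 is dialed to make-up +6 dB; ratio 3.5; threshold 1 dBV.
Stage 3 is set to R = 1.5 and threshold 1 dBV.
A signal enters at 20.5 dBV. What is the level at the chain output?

Stage 1: 10 dB above 10.5 dBV, reduced 10:1 to 1 dB above → 11.5 dBV.
Stage 2: overshoot 10.5 dB → 10.5/3.5 = 3 dB → 4 dBV; +6 dB make-up → 10 dBV.
Stage 3: 10 dBV is 9 dB over 1 dBV; at 1.5:1 that becomes 6 dB over, giving 7 dBV.

7 dBV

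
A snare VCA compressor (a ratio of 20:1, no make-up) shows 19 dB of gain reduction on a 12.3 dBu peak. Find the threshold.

-7.7 dBu

Gain reduction = 12.3 − (-6.7) = 19 dB; output overshoot = GR / (R − 1) = 19 / 19 = 1 dB.
Threshold = output − output overshoot = -6.7 − 1 = -7.7 dBu.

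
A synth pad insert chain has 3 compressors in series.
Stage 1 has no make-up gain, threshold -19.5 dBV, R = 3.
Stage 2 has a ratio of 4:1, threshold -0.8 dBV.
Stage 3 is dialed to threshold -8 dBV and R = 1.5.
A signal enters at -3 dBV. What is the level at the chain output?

-14 dBV

Stage 1: 16.5 dB above -19.5 dBV, reduced 3:1 to 5.5 dB above → -14 dBV.
Stage 2: below threshold (-14 ≤ -0.8); passes unchanged; output -14 dBV.
Stage 3: -14 dBV ≤ -8 dBV, so stage 3 doesn't engage; output -14 dBV.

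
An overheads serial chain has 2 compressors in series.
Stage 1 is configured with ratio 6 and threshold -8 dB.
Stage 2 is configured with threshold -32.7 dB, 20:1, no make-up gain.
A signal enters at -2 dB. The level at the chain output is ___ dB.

Stage 1: overshoot 6 dB → 6/6 = 1 dB → -7 dB.
Stage 2: 25.7 dB above -32.7 dB, reduced 20:1 to 1.285 dB above → -31.415 dB.

-31.415 dB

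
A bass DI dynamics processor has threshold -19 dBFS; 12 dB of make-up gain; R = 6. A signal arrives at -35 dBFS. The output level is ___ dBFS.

-23 dBFS

-35 dBFS is 16 dB below the -19 dBFS threshold, so no gain reduction is applied.
Make-up gain adds 12 dB: -35 + 12 = -23 dBFS.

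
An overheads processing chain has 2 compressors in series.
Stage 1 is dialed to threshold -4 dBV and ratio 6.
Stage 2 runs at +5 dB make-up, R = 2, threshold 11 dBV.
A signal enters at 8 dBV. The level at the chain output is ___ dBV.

Stage 1: 12 dB above -4 dBV, reduced 6:1 to 2 dB above → -2 dBV.
Stage 2: below threshold (-2 ≤ 11); passes unchanged; make-up brings it to 3 dBV.

3 dBV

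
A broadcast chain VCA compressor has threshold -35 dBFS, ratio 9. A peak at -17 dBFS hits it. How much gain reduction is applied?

16 dB

-17 dBFS exceeds the threshold by 18 dB.
A 9:1 ratio leaves 2 dB of that excess.
Gain reduction = 18 − 2 = 16 dB.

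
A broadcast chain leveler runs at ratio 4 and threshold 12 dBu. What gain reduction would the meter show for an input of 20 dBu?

The signal is 8 dB above threshold.
A 4:1 ratio leaves 2 dB of that excess.
Gain reduction = 8 − 2 = 6 dB.

6 dB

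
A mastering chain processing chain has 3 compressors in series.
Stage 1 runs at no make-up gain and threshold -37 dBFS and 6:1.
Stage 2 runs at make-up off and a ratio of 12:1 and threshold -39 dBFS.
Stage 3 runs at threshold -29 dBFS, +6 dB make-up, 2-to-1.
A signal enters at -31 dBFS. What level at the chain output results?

-32.75 dBFS

Stage 1: overshoot 6 dB → 6/6 = 1 dB → -36 dBFS.
Stage 2: 3 dB above -39 dBFS, reduced 12:1 to 0.25 dB above → -38.75 dBFS.
Stage 3: below threshold (-38.75 ≤ -29); passes unchanged; make-up brings it to -32.75 dBFS.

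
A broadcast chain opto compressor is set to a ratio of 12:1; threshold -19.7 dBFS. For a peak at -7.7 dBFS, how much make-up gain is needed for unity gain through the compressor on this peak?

11 dB

Without make-up, output = threshold + overshoot/12 = -19.7 + 1 = -18.7 dBFS.
Gap to target: 11 dB.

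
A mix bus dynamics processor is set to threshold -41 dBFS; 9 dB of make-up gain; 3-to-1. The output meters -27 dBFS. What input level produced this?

Stripping the +9 dB make-up gives -36 dBFS at the gain stage.
The compressed level sits -36 − (-41) = 5 dB over threshold.
Before 3:1 compression the overshoot was 5 × 3 = 15 dB, so input = -41 + 15 = -26 dBFS.

-26 dBFS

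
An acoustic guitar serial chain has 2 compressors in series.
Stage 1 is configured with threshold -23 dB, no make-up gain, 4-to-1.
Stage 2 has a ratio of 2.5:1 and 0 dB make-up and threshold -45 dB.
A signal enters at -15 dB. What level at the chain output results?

Stage 1: 8 dB above -23 dB, reduced 4:1 to 2 dB above → -21 dB.
Stage 2: overshoot 24 dB → 24/2.5 = 9.6 dB → -35.4 dB.

-35.4 dB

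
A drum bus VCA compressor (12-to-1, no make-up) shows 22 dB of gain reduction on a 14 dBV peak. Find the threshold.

Let T be the threshold. Output overshoot = (input overshoot)/R, so -8 − T = (14 − T)/12.
12·(-8 − T) = 14 − T → 11·T = -96 − 14 = -110.
T = -110/11 = -10 dBV.

-10 dBV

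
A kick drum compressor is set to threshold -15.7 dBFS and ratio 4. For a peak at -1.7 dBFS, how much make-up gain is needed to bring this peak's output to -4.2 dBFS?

8 dB

The peak compresses to -15.7 + 14/4 = -12.2 dBFS.
To reach -4.2 dBFS requires -4.2 − (-12.2) = 8 dB of make-up.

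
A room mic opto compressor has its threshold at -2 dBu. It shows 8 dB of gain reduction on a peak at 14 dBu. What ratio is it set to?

Input overshoot = 14 − (-2) = 16 dB.
Output overshoot = 16 − 8 = 8 dB.
Ratio = input overshoot / output overshoot = 16 / 8 = 2.

2:1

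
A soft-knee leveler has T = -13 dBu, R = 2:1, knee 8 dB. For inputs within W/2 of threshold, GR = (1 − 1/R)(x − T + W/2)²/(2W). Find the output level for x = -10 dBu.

x − T + W/2 = -10 − (-13) + 4 = 7.
GR = (1 − 1/2) × 7² / 16 = 0.5 × 49 / 16 = 1.53125 dB.
Output = -10 − 1.53125 = -11.53125 dBu.

-11.53125 dBu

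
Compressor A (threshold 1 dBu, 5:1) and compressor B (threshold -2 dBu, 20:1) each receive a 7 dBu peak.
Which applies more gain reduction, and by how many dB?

B, by 3.75 dB

A: 6 dB over, compressed to 1.2 dB over, so 4.8 dB of GR.
B: 9 dB over, compressed to 0.45 dB over, so 8.55 dB of GR.
Difference: 3.75 dB in favour of B.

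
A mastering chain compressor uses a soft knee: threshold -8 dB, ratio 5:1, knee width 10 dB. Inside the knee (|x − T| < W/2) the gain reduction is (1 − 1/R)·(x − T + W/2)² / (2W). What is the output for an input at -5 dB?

x − T + W/2 = -5 − (-8) + 5 = 8.
GR = (1 − 1/5) × 8² / 20 = 0.8 × 64 / 20 = 2.56 dB.
Output = -5 − 2.56 = -7.56 dB.

-7.56 dB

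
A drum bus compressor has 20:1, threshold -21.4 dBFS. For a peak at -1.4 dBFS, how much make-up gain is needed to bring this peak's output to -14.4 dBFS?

6 dB

Without make-up, output = threshold + overshoot/20 = -21.4 + 1 = -20.4 dBFS.
Gap to target: 6 dB.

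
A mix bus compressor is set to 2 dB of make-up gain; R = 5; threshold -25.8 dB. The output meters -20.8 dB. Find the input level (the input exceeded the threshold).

-10.8 dB

Stripping the +2 dB make-up gives -22.8 dB at the gain stage.
That's 3 dB above the -25.8 dB threshold.
Undo the ratio: input overshoot = 3 × 5 = 15 dB, giving input = -10.8 dB.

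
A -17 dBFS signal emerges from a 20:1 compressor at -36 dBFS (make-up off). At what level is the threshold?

Let T be the threshold. Output overshoot = (input overshoot)/R, so -36 − T = (-17 − T)/20.
20·(-36 − T) = -17 − T → 19·T = -720 − (-17) = -703.
T = -703/19 = -37 dBFS.

-37 dBFS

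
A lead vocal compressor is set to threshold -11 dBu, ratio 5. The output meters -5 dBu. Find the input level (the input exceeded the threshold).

The compressed level sits -5 − (-11) = 6 dB over threshold.
Before 5:1 compression the overshoot was 6 × 5 = 30 dB, so input = -11 + 30 = 19 dBu.

19 dBu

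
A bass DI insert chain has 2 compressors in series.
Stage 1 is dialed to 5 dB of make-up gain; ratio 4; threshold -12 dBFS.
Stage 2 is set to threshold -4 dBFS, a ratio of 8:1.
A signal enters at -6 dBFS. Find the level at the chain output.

Stage 1: -6 dBFS is 6 dB over -12 dBFS; at 4:1 that becomes 1.5 dB over, giving -10.5 dBFS; +5 dB make-up → -5.5 dBFS.
Stage 2: -5.5 dBFS ≤ -4 dBFS, so stage 2 doesn't engage; output -5.5 dBFS.

-5.5 dBFS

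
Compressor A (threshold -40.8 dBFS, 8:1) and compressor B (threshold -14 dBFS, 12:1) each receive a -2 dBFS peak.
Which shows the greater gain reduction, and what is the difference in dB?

A: overshoot 38.8 dB → output overshoot 4.85 dB → GR 33.95 dB.
B: overshoot 12 dB → output overshoot 1 dB → GR 11 dB.
A reduces 22.95 dB more.

A, by 22.95 dB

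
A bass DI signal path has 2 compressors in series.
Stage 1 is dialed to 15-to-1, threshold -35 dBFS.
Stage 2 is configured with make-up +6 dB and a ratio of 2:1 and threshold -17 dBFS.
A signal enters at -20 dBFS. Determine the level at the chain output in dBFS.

-28 dBFS

Stage 1: -20 dBFS is 15 dB over -35 dBFS; at 15:1 that becomes 1 dB over, giving -34 dBFS.
Stage 2: -34 dBFS ≤ -17 dBFS, so stage 2 doesn't engage; make-up brings it to -28 dBFS.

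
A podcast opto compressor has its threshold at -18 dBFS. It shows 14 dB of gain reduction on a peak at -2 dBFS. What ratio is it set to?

8:1

Input overshoot = -2 − (-18) = 16 dB.
Output overshoot = 16 − 14 = 2 dB.
Ratio = input overshoot / output overshoot = 16 / 2 = 8.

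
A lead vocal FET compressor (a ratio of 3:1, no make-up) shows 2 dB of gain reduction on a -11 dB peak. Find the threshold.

Gain reduction = -11 − (-13) = 2 dB; output overshoot = GR / (R − 1) = 2 / 2 = 1 dB.
Threshold = output − output overshoot = -13 − 1 = -14 dB.

-14 dB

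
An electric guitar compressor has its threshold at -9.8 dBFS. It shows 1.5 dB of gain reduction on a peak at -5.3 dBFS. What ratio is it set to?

1.5:1

Input overshoot = -5.3 − (-9.8) = 4.5 dB.
Output overshoot = 4.5 − 1.5 = 3 dB.
Ratio = input overshoot / output overshoot = 4.5 / 3 = 1.5.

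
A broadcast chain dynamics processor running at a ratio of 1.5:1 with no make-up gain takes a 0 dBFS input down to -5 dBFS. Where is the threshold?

-15 dBFS

Input is 15 dB above T (since output overshoot × R = input overshoot: (-5 − T)·1.5 = 0 − T gives T = -15 dBFS).
Check: -15 + (0 − (-15))/1.5 = -15 + 10 = -5 dBFS. ✓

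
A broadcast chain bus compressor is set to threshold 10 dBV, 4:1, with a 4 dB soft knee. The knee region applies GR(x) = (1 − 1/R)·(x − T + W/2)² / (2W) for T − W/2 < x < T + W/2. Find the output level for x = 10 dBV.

x − T + W/2 = 10 − 10 + 2 = 2.
GR = (1 − 1/4) × 2² / 8 = 0.75 × 4 / 8 = 0.375 dB.
Output = 10 − 0.375 = 9.625 dBV.

9.625 dBV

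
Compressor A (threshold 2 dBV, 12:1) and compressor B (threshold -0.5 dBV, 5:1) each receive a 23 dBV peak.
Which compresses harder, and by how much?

A, by 0.45 dB

A: 21 dB over, compressed to 1.75 dB over, so 19.25 dB of GR.
B: 23.5 dB over, compressed to 4.7 dB over, so 18.8 dB of GR.
Difference: 0.45 dB in favour of A.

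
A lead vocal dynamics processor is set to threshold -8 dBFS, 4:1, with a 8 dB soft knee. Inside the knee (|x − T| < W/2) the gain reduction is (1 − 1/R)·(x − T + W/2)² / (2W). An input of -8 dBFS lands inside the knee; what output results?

x − T + W/2 = -8 − (-8) + 4 = 4.
GR = (1 − 1/4) × 4² / 16 = 0.75 × 16 / 16 = 0.75 dB.
Output = -8 − 0.75 = -8.75 dBFS.

-8.75 dBFS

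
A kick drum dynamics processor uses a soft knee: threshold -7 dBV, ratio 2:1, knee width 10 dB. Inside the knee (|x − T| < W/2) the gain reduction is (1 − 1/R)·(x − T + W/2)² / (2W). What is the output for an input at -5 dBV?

-6.225 dBV

x − T + W/2 = -5 − (-7) + 5 = 7.
GR = (1 − 1/2) × 7² / 20 = 0.5 × 49 / 20 = 1.225 dB.
Output = -5 − 1.225 = -6.225 dBV.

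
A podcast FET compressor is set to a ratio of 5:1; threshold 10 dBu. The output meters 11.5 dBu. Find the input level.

17.5 dBu

The compressed level sits 11.5 − 10 = 1.5 dB over threshold.
Input overshoot = R × output overshoot = 7.5 dB → input = 10 + 7.5 = 17.5 dBu.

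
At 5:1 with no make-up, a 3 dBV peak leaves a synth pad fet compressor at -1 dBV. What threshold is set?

Input is 5 dB above T (since output overshoot × R = input overshoot: (-1 − T)·5 = 3 − T gives T = -2 dBV).
Check: -2 + (3 − (-2))/5 = -2 + 1 = -1 dBV. ✓

-2 dBV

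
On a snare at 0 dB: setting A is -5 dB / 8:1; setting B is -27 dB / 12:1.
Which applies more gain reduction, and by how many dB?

B, by 20.375 dB

A: overshoot 5 dB → output overshoot 0.625 dB → GR 4.375 dB.
B: overshoot 27 dB → output overshoot 2.25 dB → GR 24.75 dB.
Difference: 20.375 dB in favour of B.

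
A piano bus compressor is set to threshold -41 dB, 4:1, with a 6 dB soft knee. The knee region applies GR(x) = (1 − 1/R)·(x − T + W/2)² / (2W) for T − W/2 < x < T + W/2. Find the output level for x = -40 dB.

x − T + W/2 = -40 − (-41) + 3 = 4.
GR = (1 − 1/4) × 4² / 12 = 0.75 × 16 / 12 = 1 dB.
Output = -40 − 1 = -41 dB.

-41 dB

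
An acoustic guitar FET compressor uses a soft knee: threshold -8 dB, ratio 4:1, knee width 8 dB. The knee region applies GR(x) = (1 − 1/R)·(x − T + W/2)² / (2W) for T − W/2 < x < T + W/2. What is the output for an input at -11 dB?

x − T + W/2 = -11 − (-8) + 4 = 1.
GR = (1 − 1/4) × 1² / 16 = 0.75 × 1 / 16 = 0.046875 dB.
Output = -11 − 0.046875 = -11.046875 dB.

-11.046875 dB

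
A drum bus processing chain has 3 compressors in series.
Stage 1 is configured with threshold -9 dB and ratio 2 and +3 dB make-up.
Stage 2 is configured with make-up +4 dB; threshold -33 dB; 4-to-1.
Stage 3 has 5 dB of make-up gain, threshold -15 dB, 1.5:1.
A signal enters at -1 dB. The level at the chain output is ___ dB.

Stage 1: 8 dB above -9 dB, reduced 2:1 to 4 dB above → -5 dB; +3 dB make-up → -2 dB.
Stage 2: 31 dB above -33 dB, reduced 4:1 to 7.75 dB above → -25.25 dB; +4 dB make-up → -21.25 dB.
Stage 3: -21.25 dB is at or below the -15 dB threshold — no compression; make-up brings it to -16.25 dB.

-16.25 dB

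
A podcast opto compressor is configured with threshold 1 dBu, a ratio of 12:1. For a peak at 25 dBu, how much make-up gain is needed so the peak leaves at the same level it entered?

22 dB

The peak compresses to 1 + 24/12 = 3 dBu.
To reach 25 dBu requires 25 − 3 = 22 dB of make-up.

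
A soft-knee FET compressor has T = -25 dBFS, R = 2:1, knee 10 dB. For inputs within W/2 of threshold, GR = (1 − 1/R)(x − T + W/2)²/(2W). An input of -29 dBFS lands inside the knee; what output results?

x − T + W/2 = -29 − (-25) + 5 = 1.
GR = (1 − 1/2) × 1² / 20 = 0.5 × 1 / 20 = 0.025 dB.
Output = -29 − 0.025 = -29.025 dBFS.

-29.025 dBFS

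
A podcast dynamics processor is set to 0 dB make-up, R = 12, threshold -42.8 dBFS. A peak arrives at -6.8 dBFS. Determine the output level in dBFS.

-39.8 dBFS

The input is 36 dB above the -42.8 dBFS threshold.
At 12:1 the overshoot is divided by 12, leaving 3 dB above threshold.
That puts the output at -39.8 dBFS.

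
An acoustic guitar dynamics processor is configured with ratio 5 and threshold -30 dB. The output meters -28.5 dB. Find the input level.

Post-compression overshoot = -28.5 − (-30) = 1.5 dB.
Undo the ratio: input overshoot = 1.5 × 5 = 7.5 dB, giving input = -22.5 dB.

-22.5 dB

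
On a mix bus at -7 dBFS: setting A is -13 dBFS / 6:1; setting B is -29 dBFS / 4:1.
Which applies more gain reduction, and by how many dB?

B, by 11.5 dB

A: 6 dB over, compressed to 1 dB over, so 5 dB of GR.
B: 22 dB over, compressed to 5.5 dB over, so 16.5 dB of GR.
B applies 11.5 dB more gain reduction.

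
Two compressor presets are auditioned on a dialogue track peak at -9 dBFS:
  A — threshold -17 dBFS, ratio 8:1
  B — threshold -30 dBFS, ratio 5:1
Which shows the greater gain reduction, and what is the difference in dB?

B, by 9.8 dB

A: overshoot 8 dB → output overshoot 1 dB → GR 7 dB.
B: overshoot 21 dB → output overshoot 4.2 dB → GR 16.8 dB.
B applies 9.8 dB more gain reduction.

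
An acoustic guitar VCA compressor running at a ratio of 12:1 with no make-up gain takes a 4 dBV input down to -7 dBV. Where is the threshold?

Let T be the threshold. Output overshoot = (input overshoot)/R, so -7 − T = (4 − T)/12.
12·(-7 − T) = 4 − T → 11·T = -84 − 4 = -88.
T = -88/11 = -8 dBV.

-8 dBV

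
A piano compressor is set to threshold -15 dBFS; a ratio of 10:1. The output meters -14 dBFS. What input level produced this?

-5 dBFS

That's 1 dB above the -15 dBFS threshold.
Undo the ratio: input overshoot = 1 × 10 = 10 dB, giving input = -5 dBFS.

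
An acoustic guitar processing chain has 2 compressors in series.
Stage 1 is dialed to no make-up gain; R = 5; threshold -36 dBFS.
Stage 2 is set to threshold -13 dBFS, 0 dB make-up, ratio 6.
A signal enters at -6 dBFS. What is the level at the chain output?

Stage 1: overshoot 30 dB → 30/5 = 6 dB → -30 dBFS.
Stage 2: -30 dBFS is at or below the -13 dBFS threshold — no compression; output -30 dBFS.

-30 dBFS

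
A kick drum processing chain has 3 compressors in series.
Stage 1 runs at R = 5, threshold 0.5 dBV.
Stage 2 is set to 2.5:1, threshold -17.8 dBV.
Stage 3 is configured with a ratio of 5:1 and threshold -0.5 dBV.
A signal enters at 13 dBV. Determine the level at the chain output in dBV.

Stage 1: 13 dBV is 12.5 dB over 0.5 dBV; at 5:1 that becomes 2.5 dB over, giving 3 dBV.
Stage 2: 3 dBV is 20.8 dB over -17.8 dBV; at 2.5:1 that becomes 8.32 dB over, giving -9.48 dBV.
Stage 3: below threshold (-9.48 ≤ -0.5); passes unchanged; output -9.48 dBV.

-9.48 dBV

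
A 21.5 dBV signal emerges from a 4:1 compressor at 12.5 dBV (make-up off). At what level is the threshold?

9.5 dBV

Let T be the threshold. Output overshoot = (input overshoot)/R, so 12.5 − T = (21.5 − T)/4.
4·(12.5 − T) = 21.5 − T → 3·T = 50 − 21.5 = 28.5.
T = 28.5/3 = 9.5 dBV.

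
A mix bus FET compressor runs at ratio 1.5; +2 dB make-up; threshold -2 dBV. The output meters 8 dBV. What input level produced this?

Remove make-up: 8 − 2 = 6 dBV.
Post-compression overshoot = 6 − (-2) = 8 dB.
Input overshoot = R × output overshoot = 12 dB → input = -2 + 12 = 10 dBV.

10 dBV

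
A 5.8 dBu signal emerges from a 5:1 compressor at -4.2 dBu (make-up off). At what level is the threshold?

Input is 12.5 dB above T (since output overshoot × R = input overshoot: (-4.2 − T)·5 = 5.8 − T gives T = -6.7 dBu).
Check: -6.7 + (5.8 − (-6.7))/5 = -6.7 + 2.5 = -4.2 dBu. ✓

-6.7 dBu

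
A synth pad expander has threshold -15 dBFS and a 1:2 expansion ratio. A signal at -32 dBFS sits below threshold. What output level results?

-49 dBFS

The input is 17 dB below the -15 dBFS threshold.
A 1:2 expander multiplies undershoot by 2: 17 × 2 = 34 dB below threshold.
Output = -15 − 34 = -49 dBFS.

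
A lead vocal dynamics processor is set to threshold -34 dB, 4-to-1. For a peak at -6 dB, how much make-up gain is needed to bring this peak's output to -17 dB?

10 dB

The peak compresses to -34 + 28/4 = -27 dB.
To reach -17 dB requires -17 − (-27) = 10 dB of make-up.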